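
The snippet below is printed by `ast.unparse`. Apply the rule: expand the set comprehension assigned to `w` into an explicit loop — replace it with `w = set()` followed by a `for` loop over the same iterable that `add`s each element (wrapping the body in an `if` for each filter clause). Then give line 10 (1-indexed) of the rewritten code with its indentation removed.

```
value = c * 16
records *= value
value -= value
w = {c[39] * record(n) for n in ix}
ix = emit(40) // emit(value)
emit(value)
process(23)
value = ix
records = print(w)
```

Transformed code:
value = c * 16
records *= value
value -= value
w = set()
for n in ix:
    w.add(c[39] * record(n))
ix = emit(40) // emit(value)
emit(value)
process(23)
value = ix
records = print(w)

value = ix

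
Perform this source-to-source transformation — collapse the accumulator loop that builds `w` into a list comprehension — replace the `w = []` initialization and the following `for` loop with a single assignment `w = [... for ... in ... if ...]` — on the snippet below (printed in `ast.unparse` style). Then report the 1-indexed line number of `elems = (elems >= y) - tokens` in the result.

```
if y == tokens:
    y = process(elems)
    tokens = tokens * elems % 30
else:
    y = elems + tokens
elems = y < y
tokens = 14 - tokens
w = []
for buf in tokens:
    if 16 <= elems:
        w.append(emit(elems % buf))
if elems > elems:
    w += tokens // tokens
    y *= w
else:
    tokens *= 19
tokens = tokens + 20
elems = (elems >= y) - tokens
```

15

Transformed code:
if y == tokens:
    y = process(elems)
    tokens = tokens * elems % 30
else:
    y = elems + tokens
elems = y < y
tokens = 14 - tokens
w = [emit(elems % buf) for buf in tokens if 16 <= elems]
if elems > elems:
    w += tokens // tokens
    y *= w
else:
    tokens *= 19
tokens = tokens + 20
elems = (elems >= y) - tokens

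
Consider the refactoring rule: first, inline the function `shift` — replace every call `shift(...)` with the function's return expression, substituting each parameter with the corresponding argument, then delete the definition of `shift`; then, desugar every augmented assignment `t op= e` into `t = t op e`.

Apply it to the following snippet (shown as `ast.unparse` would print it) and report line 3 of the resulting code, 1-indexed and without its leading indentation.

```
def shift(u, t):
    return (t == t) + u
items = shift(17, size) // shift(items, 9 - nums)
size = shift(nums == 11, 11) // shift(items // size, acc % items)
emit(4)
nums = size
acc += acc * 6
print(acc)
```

Transformed code:
items = ((size == size) + 17) // ((9 - nums == 9 - nums) + items)
size = ((11 == 11) + (nums == 11)) // ((acc % items == acc % items) + items // size)
emit(4)
nums = size
acc = acc + acc * 6
print(acc)

emit(4)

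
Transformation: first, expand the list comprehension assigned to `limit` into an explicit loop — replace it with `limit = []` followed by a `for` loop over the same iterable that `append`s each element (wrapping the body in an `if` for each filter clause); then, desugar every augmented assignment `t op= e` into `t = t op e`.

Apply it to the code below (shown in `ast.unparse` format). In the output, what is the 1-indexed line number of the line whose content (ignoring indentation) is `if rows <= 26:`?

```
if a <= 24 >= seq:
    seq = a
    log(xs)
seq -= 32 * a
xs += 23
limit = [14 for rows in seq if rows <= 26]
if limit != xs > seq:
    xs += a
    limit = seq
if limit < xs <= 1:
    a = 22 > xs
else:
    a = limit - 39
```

Transformed code:
if a <= 24 >= seq:
    seq = a
    log(xs)
seq = seq - 32 * a
xs = xs + 23
limit = []
for rows in seq:
    if rows <= 26:
        limit.append(14)
if limit != xs > seq:
    xs = xs + a
    limit = seq
if limit < xs <= 1:
    a = 22 > xs
else:
    a = limit - 39

8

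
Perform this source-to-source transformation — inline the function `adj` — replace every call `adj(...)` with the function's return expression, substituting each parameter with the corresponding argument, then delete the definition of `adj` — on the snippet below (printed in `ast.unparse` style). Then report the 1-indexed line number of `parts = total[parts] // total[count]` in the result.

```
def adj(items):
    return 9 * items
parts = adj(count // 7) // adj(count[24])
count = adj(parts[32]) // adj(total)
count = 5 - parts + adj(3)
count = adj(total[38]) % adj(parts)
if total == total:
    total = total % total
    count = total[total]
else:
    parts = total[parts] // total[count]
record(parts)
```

Transformed code:
parts = 9 * (count // 7) // (9 * count[24])
count = 9 * parts[32] // (9 * total)
count = 5 - parts + 9 * 3
count = 9 * total[38] % (9 * parts)
if total == total:
    total = total % total
    count = total[total]
else:
    parts = total[parts] // total[count]
record(parts)

9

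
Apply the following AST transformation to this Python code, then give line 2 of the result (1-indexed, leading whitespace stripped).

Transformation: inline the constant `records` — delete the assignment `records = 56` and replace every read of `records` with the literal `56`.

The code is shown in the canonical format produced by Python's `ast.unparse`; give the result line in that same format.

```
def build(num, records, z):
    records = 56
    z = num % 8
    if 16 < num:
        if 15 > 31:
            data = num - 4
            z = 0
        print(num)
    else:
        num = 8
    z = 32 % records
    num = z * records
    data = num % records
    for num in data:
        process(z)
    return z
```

Transformed code:
def build(num, records, z):
    z = num % 8
    if 16 < num:
        if 15 > 31:
            data = num - 4
            z = 0
        print(num)
    else:
        num = 8
    z = 32 % 56
    num = z * 56
    data = num % 56
    for num in data:
        process(z)
    return z

z = num % 8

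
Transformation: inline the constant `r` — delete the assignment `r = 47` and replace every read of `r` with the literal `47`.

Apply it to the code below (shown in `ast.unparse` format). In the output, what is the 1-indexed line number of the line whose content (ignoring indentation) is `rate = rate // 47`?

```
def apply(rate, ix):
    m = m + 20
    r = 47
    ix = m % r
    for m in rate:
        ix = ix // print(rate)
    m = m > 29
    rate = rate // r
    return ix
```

Transformed code:
def apply(rate, ix):
    m = m + 20
    ix = m % 47
    for m in rate:
        ix = ix // print(rate)
    m = m > 29
    rate = rate // 47
    return ix

7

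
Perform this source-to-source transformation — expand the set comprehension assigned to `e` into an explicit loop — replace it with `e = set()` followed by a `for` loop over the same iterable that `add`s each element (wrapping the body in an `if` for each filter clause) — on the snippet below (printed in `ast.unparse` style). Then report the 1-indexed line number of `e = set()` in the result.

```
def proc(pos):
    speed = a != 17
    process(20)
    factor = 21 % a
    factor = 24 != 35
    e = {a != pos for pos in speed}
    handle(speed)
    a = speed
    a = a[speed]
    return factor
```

6

Transformed code:
def proc(pos):
    speed = a != 17
    process(20)
    factor = 21 % a
    factor = 24 != 35
    e = set()
    for pos in speed:
        e.add(a != pos)
    handle(speed)
    a = speed
    a = a[speed]
    return factor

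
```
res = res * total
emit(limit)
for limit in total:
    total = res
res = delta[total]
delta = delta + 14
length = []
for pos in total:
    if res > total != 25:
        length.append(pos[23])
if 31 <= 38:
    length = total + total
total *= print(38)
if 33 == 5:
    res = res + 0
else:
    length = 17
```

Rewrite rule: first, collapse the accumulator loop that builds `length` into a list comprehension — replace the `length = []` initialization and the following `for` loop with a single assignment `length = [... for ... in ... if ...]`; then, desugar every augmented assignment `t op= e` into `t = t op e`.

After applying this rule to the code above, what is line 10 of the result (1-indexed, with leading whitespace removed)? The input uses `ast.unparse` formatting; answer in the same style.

Transformed code:
res = res * total
emit(limit)
for limit in total:
    total = res
res = delta[total]
delta = delta + 14
length = [pos[23] for pos in total if res > total != 25]
if 31 <= 38:
    length = total + total
total = total * print(38)
if 33 == 5:
    res = res + 0
else:
    length = 17

total = total * print(38)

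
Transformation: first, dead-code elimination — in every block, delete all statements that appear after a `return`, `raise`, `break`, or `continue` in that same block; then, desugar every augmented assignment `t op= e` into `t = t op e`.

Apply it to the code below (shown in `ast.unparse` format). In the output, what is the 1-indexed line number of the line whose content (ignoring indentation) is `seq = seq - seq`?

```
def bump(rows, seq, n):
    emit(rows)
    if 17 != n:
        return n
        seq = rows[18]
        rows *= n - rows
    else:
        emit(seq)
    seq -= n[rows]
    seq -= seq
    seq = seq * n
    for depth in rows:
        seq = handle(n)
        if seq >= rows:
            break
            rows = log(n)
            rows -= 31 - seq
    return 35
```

8

Transformed code:
def bump(rows, seq, n):
    emit(rows)
    if 17 != n:
        return n
    else:
        emit(seq)
    seq = seq - n[rows]
    seq = seq - seq
    seq = seq * n
    for depth in rows:
        seq = handle(n)
        if seq >= rows:
            break
    return 35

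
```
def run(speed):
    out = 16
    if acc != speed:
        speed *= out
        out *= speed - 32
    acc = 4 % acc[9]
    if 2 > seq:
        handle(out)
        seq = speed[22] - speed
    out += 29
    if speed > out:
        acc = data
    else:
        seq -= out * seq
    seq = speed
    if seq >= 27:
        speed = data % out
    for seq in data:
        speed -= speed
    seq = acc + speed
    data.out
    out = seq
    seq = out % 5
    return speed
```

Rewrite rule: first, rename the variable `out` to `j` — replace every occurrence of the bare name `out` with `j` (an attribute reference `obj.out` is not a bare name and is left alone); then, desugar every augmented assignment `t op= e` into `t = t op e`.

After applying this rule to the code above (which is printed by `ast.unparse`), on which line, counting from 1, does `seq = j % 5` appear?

23

Transformed code:
def run(speed):
    j = 16
    if acc != speed:
        speed = speed * j
        j = j * (speed - 32)
    acc = 4 % acc[9]
    if 2 > seq:
        handle(j)
        seq = speed[22] - speed
    j = j + 29
    if speed > j:
        acc = data
    else:
        seq = seq - j * seq
    seq = speed
    if seq >= 27:
        speed = data % j
    for seq in data:
        speed = speed - speed
    seq = acc + speed
    data.out
    j = seq
    seq = j % 5
    return speed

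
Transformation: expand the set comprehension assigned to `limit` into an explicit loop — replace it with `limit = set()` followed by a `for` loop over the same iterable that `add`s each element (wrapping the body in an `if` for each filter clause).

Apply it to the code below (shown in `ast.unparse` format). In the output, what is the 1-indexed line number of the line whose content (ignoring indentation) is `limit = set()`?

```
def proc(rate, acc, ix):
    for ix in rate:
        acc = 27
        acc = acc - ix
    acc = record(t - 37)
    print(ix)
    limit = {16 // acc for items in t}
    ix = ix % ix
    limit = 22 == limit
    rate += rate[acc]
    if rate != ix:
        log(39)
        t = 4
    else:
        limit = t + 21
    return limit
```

7

Transformed code:
def proc(rate, acc, ix):
    for ix in rate:
        acc = 27
        acc = acc - ix
    acc = record(t - 37)
    print(ix)
    limit = set()
    for items in t:
        limit.add(16 // acc)
    ix = ix % ix
    limit = 22 == limit
    rate += rate[acc]
    if rate != ix:
        log(39)
        t = 4
    else:
        limit = t + 21
    return limit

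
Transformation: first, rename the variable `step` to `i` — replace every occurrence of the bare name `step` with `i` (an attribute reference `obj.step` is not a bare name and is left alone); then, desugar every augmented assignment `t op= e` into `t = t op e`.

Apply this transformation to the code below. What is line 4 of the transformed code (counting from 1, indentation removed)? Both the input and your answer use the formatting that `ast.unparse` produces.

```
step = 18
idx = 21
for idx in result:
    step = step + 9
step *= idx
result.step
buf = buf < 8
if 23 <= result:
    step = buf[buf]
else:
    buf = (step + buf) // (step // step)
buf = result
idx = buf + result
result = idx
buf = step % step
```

i = i + 9

Transformed code:
i = 18
idx = 21
for idx in result:
    i = i + 9
i = i * idx
result.step
buf = buf < 8
if 23 <= result:
    i = buf[buf]
else:
    buf = (i + buf) // (i // i)
buf = result
idx = buf + result
result = idx
buf = i % i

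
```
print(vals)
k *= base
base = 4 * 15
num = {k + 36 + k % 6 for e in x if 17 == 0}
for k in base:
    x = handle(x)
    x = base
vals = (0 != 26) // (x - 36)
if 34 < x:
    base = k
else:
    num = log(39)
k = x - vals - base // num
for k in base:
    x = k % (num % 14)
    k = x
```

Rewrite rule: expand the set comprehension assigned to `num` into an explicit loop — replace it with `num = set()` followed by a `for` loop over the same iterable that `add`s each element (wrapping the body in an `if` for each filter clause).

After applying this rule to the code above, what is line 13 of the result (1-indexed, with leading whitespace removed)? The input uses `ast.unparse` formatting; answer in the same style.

Transformed code:
print(vals)
k *= base
base = 4 * 15
num = set()
for e in x:
    if 17 == 0:
        num.add(k + 36 + k % 6)
for k in base:
    x = handle(x)
    x = base
vals = (0 != 26) // (x - 36)
if 34 < x:
    base = k
else:
    num = log(39)
k = x - vals - base // num
for k in base:
    x = k % (num % 14)
    k = x

base = k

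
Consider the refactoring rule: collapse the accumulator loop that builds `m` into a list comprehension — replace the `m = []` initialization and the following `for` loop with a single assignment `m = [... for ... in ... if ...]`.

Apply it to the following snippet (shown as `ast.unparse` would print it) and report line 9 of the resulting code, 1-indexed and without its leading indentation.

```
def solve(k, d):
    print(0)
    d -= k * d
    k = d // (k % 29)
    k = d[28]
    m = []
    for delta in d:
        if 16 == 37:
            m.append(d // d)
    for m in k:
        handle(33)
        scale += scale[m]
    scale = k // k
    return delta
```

Transformed code:
def solve(k, d):
    print(0)
    d -= k * d
    k = d // (k % 29)
    k = d[28]
    m = [d // d for delta in d if 16 == 37]
    for m in k:
        handle(33)
        scale += scale[m]
    scale = k // k
    return delta

scale += scale[m]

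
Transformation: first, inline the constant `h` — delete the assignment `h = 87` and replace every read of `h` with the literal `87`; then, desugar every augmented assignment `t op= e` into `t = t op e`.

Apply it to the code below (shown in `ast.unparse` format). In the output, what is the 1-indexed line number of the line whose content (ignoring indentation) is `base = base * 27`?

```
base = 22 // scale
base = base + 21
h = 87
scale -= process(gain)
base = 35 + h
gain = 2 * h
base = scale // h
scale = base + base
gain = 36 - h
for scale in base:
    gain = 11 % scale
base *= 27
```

11

Transformed code:
base = 22 // scale
base = base + 21
scale = scale - process(gain)
base = 35 + 87
gain = 2 * 87
base = scale // 87
scale = base + base
gain = 36 - 87
for scale in base:
    gain = 11 % scale
base = base * 27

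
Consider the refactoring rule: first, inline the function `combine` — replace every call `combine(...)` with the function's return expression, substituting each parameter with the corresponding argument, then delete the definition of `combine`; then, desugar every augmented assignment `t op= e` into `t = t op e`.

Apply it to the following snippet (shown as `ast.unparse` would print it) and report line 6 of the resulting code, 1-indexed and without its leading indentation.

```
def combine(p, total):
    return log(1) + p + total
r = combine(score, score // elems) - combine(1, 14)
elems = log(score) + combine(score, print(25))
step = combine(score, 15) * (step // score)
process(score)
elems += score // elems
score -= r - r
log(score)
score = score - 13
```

score = score - (r - r)

Transformed code:
r = log(1) + score + score // elems - (log(1) + 1 + 14)
elems = log(score) + (log(1) + score + print(25))
step = (log(1) + score + 15) * (step // score)
process(score)
elems = elems + score // elems
score = score - (r - r)
log(score)
score = score - 13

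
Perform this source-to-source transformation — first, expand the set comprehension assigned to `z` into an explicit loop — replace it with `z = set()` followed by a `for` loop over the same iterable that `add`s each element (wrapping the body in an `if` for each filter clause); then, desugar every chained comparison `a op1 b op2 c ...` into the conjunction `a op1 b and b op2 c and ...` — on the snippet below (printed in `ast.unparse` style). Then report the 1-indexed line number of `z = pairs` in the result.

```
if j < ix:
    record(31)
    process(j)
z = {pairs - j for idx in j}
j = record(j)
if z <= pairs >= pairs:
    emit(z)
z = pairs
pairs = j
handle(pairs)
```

10

Transformed code:
if j < ix:
    record(31)
    process(j)
z = set()
for idx in j:
    z.add(pairs - j)
j = record(j)
if z <= pairs and pairs >= pairs:
    emit(z)
z = pairs
pairs = j
handle(pairs)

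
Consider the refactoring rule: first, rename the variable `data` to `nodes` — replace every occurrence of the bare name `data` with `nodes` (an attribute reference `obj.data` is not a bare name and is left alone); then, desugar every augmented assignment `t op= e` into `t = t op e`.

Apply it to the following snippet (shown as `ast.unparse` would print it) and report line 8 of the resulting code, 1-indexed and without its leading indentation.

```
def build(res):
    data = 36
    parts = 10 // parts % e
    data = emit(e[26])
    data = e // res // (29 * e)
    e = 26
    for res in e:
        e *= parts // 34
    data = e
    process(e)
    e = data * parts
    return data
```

e = e * (parts // 34)

Transformed code:
def build(res):
    nodes = 36
    parts = 10 // parts % e
    nodes = emit(e[26])
    nodes = e // res // (29 * e)
    e = 26
    for res in e:
        e = e * (parts // 34)
    nodes = e
    process(e)
    e = nodes * parts
    return nodes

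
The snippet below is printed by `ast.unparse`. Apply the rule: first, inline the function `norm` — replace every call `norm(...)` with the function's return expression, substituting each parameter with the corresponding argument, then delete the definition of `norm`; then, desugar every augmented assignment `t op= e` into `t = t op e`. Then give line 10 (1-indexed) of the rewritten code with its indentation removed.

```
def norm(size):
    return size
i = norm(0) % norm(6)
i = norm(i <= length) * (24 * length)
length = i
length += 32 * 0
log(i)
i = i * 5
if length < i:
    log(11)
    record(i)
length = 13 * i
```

length = 13 * i

Transformed code:
i = 0 % 6
i = (i <= length) * (24 * length)
length = i
length = length + 32 * 0
log(i)
i = i * 5
if length < i:
    log(11)
    record(i)
length = 13 * i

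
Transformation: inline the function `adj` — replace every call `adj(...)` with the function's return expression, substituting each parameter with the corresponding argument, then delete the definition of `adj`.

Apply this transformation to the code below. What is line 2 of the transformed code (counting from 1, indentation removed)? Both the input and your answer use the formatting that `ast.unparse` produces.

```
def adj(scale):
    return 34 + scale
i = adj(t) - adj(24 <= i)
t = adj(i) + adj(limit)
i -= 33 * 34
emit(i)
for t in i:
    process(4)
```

t = 34 + i + (34 + limit)

Transformed code:
i = 34 + t - (34 + (24 <= i))
t = 34 + i + (34 + limit)
i -= 33 * 34
emit(i)
for t in i:
    process(4)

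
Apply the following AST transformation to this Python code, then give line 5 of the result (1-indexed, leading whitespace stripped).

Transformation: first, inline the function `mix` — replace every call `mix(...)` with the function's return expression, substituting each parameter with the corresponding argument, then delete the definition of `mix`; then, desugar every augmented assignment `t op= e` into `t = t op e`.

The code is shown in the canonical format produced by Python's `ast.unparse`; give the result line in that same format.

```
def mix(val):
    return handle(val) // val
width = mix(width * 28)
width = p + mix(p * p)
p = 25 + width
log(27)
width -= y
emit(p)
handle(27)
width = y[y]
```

width = width - y

Transformed code:
width = handle(width * 28) // (width * 28)
width = p + handle(p * p) // (p * p)
p = 25 + width
log(27)
width = width - y
emit(p)
handle(27)
width = y[y]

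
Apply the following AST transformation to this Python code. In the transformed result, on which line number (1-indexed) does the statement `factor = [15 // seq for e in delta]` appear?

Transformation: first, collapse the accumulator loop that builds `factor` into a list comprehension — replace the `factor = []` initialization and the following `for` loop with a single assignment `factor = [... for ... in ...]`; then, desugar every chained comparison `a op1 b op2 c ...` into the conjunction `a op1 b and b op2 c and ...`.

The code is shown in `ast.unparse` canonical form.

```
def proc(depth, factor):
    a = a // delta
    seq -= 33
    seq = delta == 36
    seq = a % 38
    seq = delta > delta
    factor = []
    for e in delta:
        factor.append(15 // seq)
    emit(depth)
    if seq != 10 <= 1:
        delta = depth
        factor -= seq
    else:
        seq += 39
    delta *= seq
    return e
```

Transformed code:
def proc(depth, factor):
    a = a // delta
    seq -= 33
    seq = delta == 36
    seq = a % 38
    seq = delta > delta
    factor = [15 // seq for e in delta]
    emit(depth)
    if seq != 10 and 10 <= 1:
        delta = depth
        factor -= seq
    else:
        seq += 39
    delta *= seq
    return e

7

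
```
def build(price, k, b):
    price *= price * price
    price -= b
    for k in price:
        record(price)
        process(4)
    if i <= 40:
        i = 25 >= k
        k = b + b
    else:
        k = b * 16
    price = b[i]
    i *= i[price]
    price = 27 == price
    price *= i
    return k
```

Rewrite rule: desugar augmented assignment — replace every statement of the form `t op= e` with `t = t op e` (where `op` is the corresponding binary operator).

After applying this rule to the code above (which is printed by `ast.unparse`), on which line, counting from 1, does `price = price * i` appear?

15

Transformed code:
def build(price, k, b):
    price = price * (price * price)
    price = price - b
    for k in price:
        record(price)
        process(4)
    if i <= 40:
        i = 25 >= k
        k = b + b
    else:
        k = b * 16
    price = b[i]
    i = i * i[price]
    price = 27 == price
    price = price * i
    return k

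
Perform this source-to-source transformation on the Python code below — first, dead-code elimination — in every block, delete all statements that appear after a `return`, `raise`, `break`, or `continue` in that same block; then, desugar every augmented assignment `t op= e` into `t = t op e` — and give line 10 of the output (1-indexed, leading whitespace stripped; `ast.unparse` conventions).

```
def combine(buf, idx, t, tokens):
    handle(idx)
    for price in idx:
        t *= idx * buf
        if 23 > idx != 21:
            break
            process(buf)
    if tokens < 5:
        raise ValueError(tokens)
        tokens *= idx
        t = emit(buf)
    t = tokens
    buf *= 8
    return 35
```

buf = buf * 8

Transformed code:
def combine(buf, idx, t, tokens):
    handle(idx)
    for price in idx:
        t = t * (idx * buf)
        if 23 > idx != 21:
            break
    if tokens < 5:
        raise ValueError(tokens)
    t = tokens
    buf = buf * 8
    return 35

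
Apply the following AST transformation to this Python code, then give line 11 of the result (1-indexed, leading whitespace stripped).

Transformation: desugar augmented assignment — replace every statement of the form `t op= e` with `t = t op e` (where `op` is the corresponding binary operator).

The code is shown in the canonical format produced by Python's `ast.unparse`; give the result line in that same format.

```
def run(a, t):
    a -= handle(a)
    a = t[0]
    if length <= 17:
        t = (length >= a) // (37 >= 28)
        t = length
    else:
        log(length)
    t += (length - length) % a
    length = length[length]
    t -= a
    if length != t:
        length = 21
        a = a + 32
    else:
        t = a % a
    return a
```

t = t - a

Transformed code:
def run(a, t):
    a = a - handle(a)
    a = t[0]
    if length <= 17:
        t = (length >= a) // (37 >= 28)
        t = length
    else:
        log(length)
    t = t + (length - length) % a
    length = length[length]
    t = t - a
    if length != t:
        length = 21
        a = a + 32
    else:
        t = a % a
    return a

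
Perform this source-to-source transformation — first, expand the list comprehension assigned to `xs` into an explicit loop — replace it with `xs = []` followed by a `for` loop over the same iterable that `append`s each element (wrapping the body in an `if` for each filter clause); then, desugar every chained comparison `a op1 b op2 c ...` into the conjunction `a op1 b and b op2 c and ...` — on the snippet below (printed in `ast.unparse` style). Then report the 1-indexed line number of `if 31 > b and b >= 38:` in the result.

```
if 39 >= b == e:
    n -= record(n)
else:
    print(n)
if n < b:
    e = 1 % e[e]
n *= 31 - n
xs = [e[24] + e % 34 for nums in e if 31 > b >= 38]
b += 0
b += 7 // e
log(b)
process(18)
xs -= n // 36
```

10

Transformed code:
if 39 >= b and b == e:
    n -= record(n)
else:
    print(n)
if n < b:
    e = 1 % e[e]
n *= 31 - n
xs = []
for nums in e:
    if 31 > b and b >= 38:
        xs.append(e[24] + e % 34)
b += 0
b += 7 // e
log(b)
process(18)
xs -= n // 36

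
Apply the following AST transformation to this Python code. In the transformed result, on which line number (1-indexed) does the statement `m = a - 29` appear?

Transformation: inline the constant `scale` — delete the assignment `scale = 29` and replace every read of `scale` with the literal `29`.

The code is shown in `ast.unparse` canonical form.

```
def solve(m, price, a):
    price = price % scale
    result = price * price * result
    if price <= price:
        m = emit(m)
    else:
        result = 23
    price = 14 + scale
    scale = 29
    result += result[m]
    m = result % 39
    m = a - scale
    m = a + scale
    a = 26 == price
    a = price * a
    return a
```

11

Transformed code:
def solve(m, price, a):
    price = price % 29
    result = price * price * result
    if price <= price:
        m = emit(m)
    else:
        result = 23
    price = 14 + 29
    result += result[m]
    m = result % 39
    m = a - 29
    m = a + 29
    a = 26 == price
    a = price * a
    return a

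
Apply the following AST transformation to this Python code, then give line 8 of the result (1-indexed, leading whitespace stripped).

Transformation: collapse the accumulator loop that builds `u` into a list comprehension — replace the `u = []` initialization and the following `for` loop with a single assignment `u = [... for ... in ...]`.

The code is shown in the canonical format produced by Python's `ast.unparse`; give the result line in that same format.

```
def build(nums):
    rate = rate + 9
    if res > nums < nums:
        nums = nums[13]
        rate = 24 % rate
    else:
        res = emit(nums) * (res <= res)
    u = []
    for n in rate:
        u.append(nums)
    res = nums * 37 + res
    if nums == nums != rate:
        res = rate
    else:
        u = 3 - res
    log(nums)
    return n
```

u = [nums for n in rate]

Transformed code:
def build(nums):
    rate = rate + 9
    if res > nums < nums:
        nums = nums[13]
        rate = 24 % rate
    else:
        res = emit(nums) * (res <= res)
    u = [nums for n in rate]
    res = nums * 37 + res
    if nums == nums != rate:
        res = rate
    else:
        u = 3 - res
    log(nums)
    return n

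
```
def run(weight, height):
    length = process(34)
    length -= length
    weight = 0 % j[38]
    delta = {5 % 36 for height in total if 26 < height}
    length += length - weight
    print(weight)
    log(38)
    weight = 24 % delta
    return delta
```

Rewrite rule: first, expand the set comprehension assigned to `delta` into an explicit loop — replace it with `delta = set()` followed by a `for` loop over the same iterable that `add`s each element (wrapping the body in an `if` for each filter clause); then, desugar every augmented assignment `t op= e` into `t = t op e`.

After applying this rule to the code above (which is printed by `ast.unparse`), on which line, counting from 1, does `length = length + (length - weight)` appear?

Transformed code:
def run(weight, height):
    length = process(34)
    length = length - length
    weight = 0 % j[38]
    delta = set()
    for height in total:
        if 26 < height:
            delta.add(5 % 36)
    length = length + (length - weight)
    print(weight)
    log(38)
    weight = 24 % delta
    return delta

9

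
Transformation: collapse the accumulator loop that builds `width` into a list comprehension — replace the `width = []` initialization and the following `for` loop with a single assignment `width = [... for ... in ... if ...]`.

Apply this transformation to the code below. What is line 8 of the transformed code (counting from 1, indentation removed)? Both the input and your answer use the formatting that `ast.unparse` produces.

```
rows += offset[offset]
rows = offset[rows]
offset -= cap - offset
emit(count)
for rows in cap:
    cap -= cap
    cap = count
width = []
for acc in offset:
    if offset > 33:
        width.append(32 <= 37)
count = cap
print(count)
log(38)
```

Transformed code:
rows += offset[offset]
rows = offset[rows]
offset -= cap - offset
emit(count)
for rows in cap:
    cap -= cap
    cap = count
width = [32 <= 37 for acc in offset if offset > 33]
count = cap
print(count)
log(38)

width = [32 <= 37 for acc in offset if offset > 33]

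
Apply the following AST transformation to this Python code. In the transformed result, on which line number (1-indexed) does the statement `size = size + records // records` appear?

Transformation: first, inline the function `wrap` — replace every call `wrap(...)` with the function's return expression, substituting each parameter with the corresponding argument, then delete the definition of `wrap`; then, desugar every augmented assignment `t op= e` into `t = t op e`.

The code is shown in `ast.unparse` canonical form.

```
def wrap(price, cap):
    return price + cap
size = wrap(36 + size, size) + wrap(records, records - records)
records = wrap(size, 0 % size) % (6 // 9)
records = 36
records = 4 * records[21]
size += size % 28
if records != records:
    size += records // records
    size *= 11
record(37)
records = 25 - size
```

Transformed code:
size = 36 + size + size + (records + (records - records))
records = (size + 0 % size) % (6 // 9)
records = 36
records = 4 * records[21]
size = size + size % 28
if records != records:
    size = size + records // records
    size = size * 11
record(37)
records = 25 - size

7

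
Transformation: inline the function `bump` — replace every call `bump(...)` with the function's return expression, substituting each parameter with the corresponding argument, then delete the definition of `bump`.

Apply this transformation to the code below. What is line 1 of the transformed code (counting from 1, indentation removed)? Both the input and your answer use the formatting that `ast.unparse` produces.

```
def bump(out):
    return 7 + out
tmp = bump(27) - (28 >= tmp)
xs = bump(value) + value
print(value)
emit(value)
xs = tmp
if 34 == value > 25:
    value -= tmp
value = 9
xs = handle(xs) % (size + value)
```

Transformed code:
tmp = 7 + 27 - (28 >= tmp)
xs = 7 + value + value
print(value)
emit(value)
xs = tmp
if 34 == value > 25:
    value -= tmp
value = 9
xs = handle(xs) % (size + value)

tmp = 7 + 27 - (28 >= tmp)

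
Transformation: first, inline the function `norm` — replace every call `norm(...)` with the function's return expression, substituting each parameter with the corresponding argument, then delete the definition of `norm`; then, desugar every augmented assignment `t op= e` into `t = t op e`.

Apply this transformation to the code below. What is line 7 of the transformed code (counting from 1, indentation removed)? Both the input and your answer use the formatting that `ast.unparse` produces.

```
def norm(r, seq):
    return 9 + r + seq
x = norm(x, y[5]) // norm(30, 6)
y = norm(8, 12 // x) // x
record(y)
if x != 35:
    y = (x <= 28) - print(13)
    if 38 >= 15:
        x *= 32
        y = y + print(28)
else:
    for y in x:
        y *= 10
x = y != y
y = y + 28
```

Transformed code:
x = (9 + x + y[5]) // (9 + 30 + 6)
y = (9 + 8 + 12 // x) // x
record(y)
if x != 35:
    y = (x <= 28) - print(13)
    if 38 >= 15:
        x = x * 32
        y = y + print(28)
else:
    for y in x:
        y = y * 10
x = y != y
y = y + 28

x = x * 32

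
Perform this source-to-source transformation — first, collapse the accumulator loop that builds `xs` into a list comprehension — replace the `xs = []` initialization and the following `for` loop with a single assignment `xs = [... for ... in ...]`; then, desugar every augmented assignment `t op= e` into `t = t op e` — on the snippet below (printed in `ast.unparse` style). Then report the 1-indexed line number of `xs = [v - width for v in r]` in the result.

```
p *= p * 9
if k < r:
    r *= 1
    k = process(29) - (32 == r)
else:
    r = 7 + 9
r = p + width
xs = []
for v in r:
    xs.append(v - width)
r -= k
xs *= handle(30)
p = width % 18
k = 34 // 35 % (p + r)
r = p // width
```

Transformed code:
p = p * (p * 9)
if k < r:
    r = r * 1
    k = process(29) - (32 == r)
else:
    r = 7 + 9
r = p + width
xs = [v - width for v in r]
r = r - k
xs = xs * handle(30)
p = width % 18
k = 34 // 35 % (p + r)
r = p // width

8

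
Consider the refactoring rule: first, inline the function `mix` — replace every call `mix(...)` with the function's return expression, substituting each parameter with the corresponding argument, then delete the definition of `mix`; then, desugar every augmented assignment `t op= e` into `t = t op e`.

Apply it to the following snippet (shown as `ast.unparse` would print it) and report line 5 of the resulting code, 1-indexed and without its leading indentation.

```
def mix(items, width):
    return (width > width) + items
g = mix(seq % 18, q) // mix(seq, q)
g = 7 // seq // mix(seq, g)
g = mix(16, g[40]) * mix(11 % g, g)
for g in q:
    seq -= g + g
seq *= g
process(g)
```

seq = seq - (g + g)

Transformed code:
g = ((q > q) + seq % 18) // ((q > q) + seq)
g = 7 // seq // ((g > g) + seq)
g = ((g[40] > g[40]) + 16) * ((g > g) + 11 % g)
for g in q:
    seq = seq - (g + g)
seq = seq * g
process(g)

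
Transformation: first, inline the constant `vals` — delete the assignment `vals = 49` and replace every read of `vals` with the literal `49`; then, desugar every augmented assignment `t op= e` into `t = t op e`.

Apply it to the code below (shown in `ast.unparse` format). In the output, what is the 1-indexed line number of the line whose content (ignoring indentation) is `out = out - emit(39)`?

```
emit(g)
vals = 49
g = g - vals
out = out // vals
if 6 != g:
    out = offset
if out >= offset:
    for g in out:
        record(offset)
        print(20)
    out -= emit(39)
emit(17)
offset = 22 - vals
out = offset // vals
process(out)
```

10

Transformed code:
emit(g)
g = g - 49
out = out // 49
if 6 != g:
    out = offset
if out >= offset:
    for g in out:
        record(offset)
        print(20)
    out = out - emit(39)
emit(17)
offset = 22 - 49
out = offset // 49
process(out)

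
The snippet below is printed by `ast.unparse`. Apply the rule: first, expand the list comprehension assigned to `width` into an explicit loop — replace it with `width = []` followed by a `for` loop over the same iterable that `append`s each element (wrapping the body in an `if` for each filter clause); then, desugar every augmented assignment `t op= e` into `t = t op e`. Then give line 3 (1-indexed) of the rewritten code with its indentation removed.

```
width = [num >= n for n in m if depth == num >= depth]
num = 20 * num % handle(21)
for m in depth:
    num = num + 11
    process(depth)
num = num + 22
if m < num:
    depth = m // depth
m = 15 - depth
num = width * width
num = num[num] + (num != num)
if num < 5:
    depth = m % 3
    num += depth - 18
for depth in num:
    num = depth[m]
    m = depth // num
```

if depth == num >= depth:

Transformed code:
width = []
for n in m:
    if depth == num >= depth:
        width.append(num >= n)
num = 20 * num % handle(21)
for m in depth:
    num = num + 11
    process(depth)
num = num + 22
if m < num:
    depth = m // depth
m = 15 - depth
num = width * width
num = num[num] + (num != num)
if num < 5:
    depth = m % 3
    num = num + (depth - 18)
for depth in num:
    num = depth[m]
    m = depth // num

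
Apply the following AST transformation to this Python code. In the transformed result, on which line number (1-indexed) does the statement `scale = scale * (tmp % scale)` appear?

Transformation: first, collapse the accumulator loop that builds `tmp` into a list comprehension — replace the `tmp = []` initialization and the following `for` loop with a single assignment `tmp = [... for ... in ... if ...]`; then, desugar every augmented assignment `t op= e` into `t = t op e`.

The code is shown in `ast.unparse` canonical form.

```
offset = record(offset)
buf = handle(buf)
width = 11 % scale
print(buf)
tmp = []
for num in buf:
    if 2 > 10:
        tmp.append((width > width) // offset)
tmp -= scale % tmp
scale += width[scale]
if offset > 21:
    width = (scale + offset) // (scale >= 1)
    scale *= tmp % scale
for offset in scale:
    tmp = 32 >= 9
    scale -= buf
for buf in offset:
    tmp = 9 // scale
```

10

Transformed code:
offset = record(offset)
buf = handle(buf)
width = 11 % scale
print(buf)
tmp = [(width > width) // offset for num in buf if 2 > 10]
tmp = tmp - scale % tmp
scale = scale + width[scale]
if offset > 21:
    width = (scale + offset) // (scale >= 1)
    scale = scale * (tmp % scale)
for offset in scale:
    tmp = 32 >= 9
    scale = scale - buf
for buf in offset:
    tmp = 9 // scale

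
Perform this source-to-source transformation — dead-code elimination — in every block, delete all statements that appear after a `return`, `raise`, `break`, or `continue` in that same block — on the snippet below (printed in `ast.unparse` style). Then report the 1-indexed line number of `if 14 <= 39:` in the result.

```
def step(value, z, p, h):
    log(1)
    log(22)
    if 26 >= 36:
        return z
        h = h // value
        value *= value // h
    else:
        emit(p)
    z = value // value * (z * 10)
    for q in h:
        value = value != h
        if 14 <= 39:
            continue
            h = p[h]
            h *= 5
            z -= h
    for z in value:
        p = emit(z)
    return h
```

Transformed code:
def step(value, z, p, h):
    log(1)
    log(22)
    if 26 >= 36:
        return z
    else:
        emit(p)
    z = value // value * (z * 10)
    for q in h:
        value = value != h
        if 14 <= 39:
            continue
    for z in value:
        p = emit(z)
    return h

11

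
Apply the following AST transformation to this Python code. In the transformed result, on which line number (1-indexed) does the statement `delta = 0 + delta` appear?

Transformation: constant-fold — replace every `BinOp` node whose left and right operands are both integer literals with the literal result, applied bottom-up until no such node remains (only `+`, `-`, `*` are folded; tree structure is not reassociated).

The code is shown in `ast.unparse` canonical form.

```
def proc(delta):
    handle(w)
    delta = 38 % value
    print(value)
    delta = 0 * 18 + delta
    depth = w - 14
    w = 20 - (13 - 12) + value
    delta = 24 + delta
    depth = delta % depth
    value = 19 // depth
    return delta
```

5

Transformed code:
def proc(delta):
    handle(w)
    delta = 38 % value
    print(value)
    delta = 0 + delta
    depth = w - 14
    w = 19 + value
    delta = 24 + delta
    depth = delta % depth
    value = 19 // depth
    return delta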